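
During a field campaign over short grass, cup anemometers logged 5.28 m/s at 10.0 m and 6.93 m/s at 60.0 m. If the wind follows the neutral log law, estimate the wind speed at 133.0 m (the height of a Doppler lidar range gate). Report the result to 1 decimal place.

7.7 m/s

Log law: V ∝ ln(z/z₀). From the pair, with r = V₁/V₂ = 0.76190,
ln z₀ = (ln z₁ − r·ln z₂)/(1 − r) = (2.3026 − 0.76190×4.0943)/0.23810 = -3.4310 → z₀ = 0.03235 m
V₃ = V₁ · ln(z₃/z₀)/ln(z₁/z₀) = 5.28 × 8.3214/5.7336 = 7.6630 m/s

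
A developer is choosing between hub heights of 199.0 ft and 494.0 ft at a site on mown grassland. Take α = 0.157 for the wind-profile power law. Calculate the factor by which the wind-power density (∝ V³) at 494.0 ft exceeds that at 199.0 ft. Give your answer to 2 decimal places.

1.53

Speed ratio: V_B/V_A = (z_B/z_A)^α = (494.0/199.0)^0.157 = (2.4824)^0.157 = 1.15344
Power-density ratio: P_B/P_A = (V_B/V_A)³ = (1.15344)³ = 1.53457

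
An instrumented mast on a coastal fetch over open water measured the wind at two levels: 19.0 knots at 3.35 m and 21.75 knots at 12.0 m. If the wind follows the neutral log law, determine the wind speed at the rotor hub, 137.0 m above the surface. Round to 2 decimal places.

27.00 knots

Log law: V ∝ ln(z/z₀). From the pair, with r = V₁/V₂ = 0.87356,
ln z₀ = (ln z₁ − r·ln z₂)/(1 − r) = (1.2090 − 0.87356×2.4849)/0.12644 = -7.6067 → z₀ = 0.0004971 m
V₃ = V₁ · ln(z₃/z₀)/ln(z₁/z₀) = 19.0 × 12.5266/8.8156 = 26.9982 knots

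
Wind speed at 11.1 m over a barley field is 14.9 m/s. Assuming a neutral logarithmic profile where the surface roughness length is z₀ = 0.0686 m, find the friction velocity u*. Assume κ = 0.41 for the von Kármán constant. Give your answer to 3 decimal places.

u* ≈ 1.201 m/s

Log law: V(z) = (u*/κ) · ln(z/z₀) ⇒ u* = κ · V / ln(z/z₀)
u* = 0.41 × 14.9 / ln(11.1/0.0686) = 0.41 × 14.9 / 5.0864
   = 6.1090 / 5.0864 = 1.2010 m/s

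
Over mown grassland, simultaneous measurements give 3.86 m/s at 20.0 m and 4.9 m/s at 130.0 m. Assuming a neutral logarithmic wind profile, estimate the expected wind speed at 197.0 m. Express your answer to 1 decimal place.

5.1 m/s

Log law: V ∝ ln(z/z₀). From the pair, with r = V₁/V₂ = 0.78776,
ln z₀ = (ln z₁ − r·ln z₂)/(1 − r) = (2.9957 − 0.78776×4.8675)/0.21224 = -3.9515 → z₀ = 0.01923 m
V₃ = V₁ · ln(z₃/z₀)/ln(z₁/z₀) = 3.86 × 9.2347/6.9473 = 5.1310 m/s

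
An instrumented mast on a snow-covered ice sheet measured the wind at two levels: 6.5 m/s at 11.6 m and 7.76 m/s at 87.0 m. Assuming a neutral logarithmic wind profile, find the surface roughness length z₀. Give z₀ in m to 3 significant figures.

Log law: V(z) ∝ ln(z/z₀). With r = V₁/V₂ = 6.5/7.76 = 0.83763,
r · ln(z₂/z₀) = ln(z₁/z₀) ⇒ ln z₀ = (ln z₁ − r·ln z₂)/(1 − r)
ln z₀ = (2.45101 − 0.83763×4.46591) / 0.16237 = -7.9433
z₀ = exp(-7.9433) = 0.0003550 m

z₀ ≈ 0.000355 m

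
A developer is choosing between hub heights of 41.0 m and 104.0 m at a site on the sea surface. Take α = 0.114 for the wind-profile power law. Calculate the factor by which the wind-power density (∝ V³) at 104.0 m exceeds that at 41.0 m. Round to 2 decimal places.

1.37

Speed ratio: V_B/V_A = (z_B/z_A)^α = (104.0/41.0)^0.114 = (2.5366)^0.114 = 1.11195
Power-density ratio: P_B/P_A = (V_B/V_A)³ = (1.11195)³ = 1.37484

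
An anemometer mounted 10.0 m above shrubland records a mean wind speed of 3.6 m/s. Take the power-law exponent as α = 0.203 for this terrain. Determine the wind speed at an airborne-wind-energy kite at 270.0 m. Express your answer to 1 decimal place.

Power-law profile: V₂ = V₁ · (z₂/z₁)^α
V₂ = 3.6 × (270.0/10.0)^0.203 = 3.6 × (27.0000)^0.203
    = 3.6 × 1.9524 = 7.0286 m/s

7.0 m/s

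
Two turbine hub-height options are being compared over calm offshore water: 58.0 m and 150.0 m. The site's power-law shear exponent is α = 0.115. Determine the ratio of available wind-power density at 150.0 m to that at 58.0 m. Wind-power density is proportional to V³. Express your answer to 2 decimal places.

1.39

Speed ratio: V_B/V_A = (z_B/z_A)^α = (150.0/58.0)^0.115 = (2.5862)^0.115 = 1.11547
Power-density ratio: P_B/P_A = (V_B/V_A)³ = (1.11547)³ = 1.38793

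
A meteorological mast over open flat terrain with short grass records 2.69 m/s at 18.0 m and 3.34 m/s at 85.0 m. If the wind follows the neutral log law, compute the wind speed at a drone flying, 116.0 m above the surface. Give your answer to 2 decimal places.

3.47 m/s

Log law: V ∝ ln(z/z₀). From the pair, with r = V₁/V₂ = 0.80539,
ln z₀ = (ln z₁ − r·ln z₂)/(1 − r) = (2.8904 − 0.80539×4.4427)/0.19461 = -3.5337 → z₀ = 0.02920 m
V₃ = V₁ · ln(z₃/z₀)/ln(z₁/z₀) = 2.69 × 8.2873/6.4240 = 3.4702 m/s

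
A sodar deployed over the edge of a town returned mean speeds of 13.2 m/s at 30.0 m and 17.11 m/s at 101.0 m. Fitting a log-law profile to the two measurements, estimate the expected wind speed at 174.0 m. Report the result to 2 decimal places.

18.86 m/s

Log law: V ∝ ln(z/z₀). From the pair, with r = V₁/V₂ = 0.77148,
ln z₀ = (ln z₁ − r·ln z₂)/(1 − r) = (3.4012 − 0.77148×4.6151)/0.22852 = -0.6970 → z₀ = 0.4981 m
V₃ = V₁ · ln(z₃/z₀)/ln(z₁/z₀) = 13.2 × 5.8560/4.0982 = 18.8620 m/s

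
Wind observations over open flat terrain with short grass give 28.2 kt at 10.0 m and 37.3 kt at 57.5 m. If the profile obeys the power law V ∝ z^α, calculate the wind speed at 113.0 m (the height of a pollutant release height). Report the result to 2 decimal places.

41.55 kt

First find α: α = ln(V₂/V₁)/ln(z₂/z₁) = ln(37.3/28.2)/ln(57.5/10.0) = 0.27967/1.74920 = 0.1599
Extrapolate from 57.5 m to 113.0 m: V₃ = 37.3 × (113.0/57.5)^0.1599 = 37.3 × 1.1141 = 41.5548 kt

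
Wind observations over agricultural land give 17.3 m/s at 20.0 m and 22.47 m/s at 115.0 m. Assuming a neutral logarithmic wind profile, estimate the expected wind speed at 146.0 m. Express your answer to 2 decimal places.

23.18 m/s

Log law: V ∝ ln(z/z₀). From the pair, with r = V₁/V₂ = 0.76992,
ln z₀ = (ln z₁ − r·ln z₂)/(1 − r) = (2.9957 − 0.76992×4.7449)/0.23008 = -2.8575 → z₀ = 0.05741 m
V₃ = V₁ · ln(z₃/z₀)/ln(z₁/z₀) = 17.3 × 7.8411/5.8532 = 23.1754 m/s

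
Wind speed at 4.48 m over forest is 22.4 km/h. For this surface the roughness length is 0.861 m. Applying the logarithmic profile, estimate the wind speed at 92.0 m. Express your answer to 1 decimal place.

Log law: V(z) ∝ ln(z/z₀), so V₂/V₁ = ln(z₂/z₀) / ln(z₁/z₀).
ln(92.0/0.861) = 4.6714, ln(4.48/0.861) = 1.6493
V₂ = 22.4 × 4.6714/1.6493 = 22.4 × 2.8324 = 63.4460 km/h

63.4 km/h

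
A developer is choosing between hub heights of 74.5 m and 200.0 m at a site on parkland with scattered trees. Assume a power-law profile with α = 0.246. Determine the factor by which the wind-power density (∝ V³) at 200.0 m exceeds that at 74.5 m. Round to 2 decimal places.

2.07

Speed ratio: V_B/V_A = (z_B/z_A)^α = (200.0/74.5)^0.246 = (2.6846)^0.246 = 1.27498
Power-density ratio: P_B/P_A = (V_B/V_A)³ = (1.27498)³ = 2.07257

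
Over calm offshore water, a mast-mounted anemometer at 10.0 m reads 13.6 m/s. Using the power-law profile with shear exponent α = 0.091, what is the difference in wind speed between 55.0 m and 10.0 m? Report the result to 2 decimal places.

2.28 m/s

Power law: V₂ = V₁ · (z₂/z₁)^α = 13.6 × (5.5000)^0.091 = 15.8822 m/s
ΔV = 15.8822 − 13.6 = 2.2822 m/s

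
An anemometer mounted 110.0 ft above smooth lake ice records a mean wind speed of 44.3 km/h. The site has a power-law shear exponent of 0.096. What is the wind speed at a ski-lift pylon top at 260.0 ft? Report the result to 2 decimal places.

Power-law profile: V₂ = V₁ · (z₂/z₁)^α
V₂ = 44.3 × (260.0/110.0)^0.096 = 44.3 × (2.3636)^0.096
    = 44.3 × 1.0861 = 48.1136 km/h

48.11 km/h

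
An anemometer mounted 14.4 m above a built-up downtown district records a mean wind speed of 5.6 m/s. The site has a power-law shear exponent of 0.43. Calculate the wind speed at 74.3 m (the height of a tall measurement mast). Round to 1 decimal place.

Power-law profile: V₂ = V₁ · (z₂/z₁)^α
V₂ = 5.6 × (74.3/14.4)^0.43 = 5.6 × (5.1597)^0.43
    = 5.6 × 2.0250 = 11.3401 m/s

11.3 m/s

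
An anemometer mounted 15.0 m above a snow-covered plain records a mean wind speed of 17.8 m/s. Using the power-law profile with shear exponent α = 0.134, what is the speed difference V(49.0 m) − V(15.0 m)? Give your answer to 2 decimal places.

Power law: V₂ = V₁ · (z₂/z₁)^α = 17.8 × (3.2667)^0.134 = 20.8598 m/s
ΔV = 20.8598 − 17.8 = 3.0598 m/s

3.06 m/s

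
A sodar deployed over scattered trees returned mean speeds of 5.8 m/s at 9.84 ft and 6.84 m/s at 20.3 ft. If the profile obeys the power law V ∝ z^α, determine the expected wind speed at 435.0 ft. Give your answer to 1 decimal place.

First find α: α = ln(V₂/V₁)/ln(z₂/z₁) = ln(6.84/5.8)/ln(20.3/9.84) = 0.16493/0.72417 = 0.2278
Extrapolate from 20.3 ft to 435.0 ft: V₃ = 6.84 × (435.0/20.3)^0.2278 = 6.84 × 2.0097 = 13.7465 m/s

13.7 m/s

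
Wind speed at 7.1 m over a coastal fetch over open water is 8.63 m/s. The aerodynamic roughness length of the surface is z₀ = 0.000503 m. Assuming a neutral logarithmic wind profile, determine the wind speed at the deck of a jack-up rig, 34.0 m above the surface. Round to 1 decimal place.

10.0 m/s

Log law: V(z) ∝ ln(z/z₀), so V₂/V₁ = ln(z₂/z₀) / ln(z₁/z₀).
ln(34.0/0.000503) = 11.1213, ln(7.1/0.000503) = 9.5550
V₂ = 8.63 × 11.1213/9.5550 = 8.63 × 1.1639 = 10.0446 m/s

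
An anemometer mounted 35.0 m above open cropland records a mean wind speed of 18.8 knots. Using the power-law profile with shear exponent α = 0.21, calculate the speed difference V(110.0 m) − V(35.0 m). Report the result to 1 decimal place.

5.1 knots

Power law: V₂ = V₁ · (z₂/z₁)^α = 18.8 × (3.1429)^0.21 = 23.9109 knots
ΔV = 23.9109 − 18.8 = 5.1109 knots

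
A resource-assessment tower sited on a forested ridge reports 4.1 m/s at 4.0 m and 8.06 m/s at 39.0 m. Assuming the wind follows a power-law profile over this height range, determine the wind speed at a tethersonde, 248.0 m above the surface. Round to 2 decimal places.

First find α: α = ln(V₂/V₁)/ln(z₂/z₁) = ln(8.06/4.1)/ln(39.0/4.0) = 0.67593/2.27727 = 0.2968
Extrapolate from 39.0 m to 248.0 m: V₃ = 8.06 × (248.0/39.0)^0.2968 = 8.06 × 1.7316 = 13.9570 m/s

13.96 m/s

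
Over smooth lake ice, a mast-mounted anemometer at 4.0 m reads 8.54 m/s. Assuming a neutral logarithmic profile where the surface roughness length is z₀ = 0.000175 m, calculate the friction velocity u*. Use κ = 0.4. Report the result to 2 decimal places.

Log law: V(z) = (u*/κ) · ln(z/z₀) ⇒ u* = κ · V / ln(z/z₀)
u* = 0.4 × 8.54 / ln(4.0/0.000175) = 0.4 × 8.54 / 10.0370
   = 3.4160 / 10.0370 = 0.3403 m/s

u* ≈ 0.34 m/s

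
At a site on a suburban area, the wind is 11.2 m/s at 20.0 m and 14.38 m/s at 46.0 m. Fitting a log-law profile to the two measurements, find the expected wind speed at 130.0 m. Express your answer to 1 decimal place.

Log law: V ∝ ln(z/z₀). From the pair, with r = V₁/V₂ = 0.77886,
ln z₀ = (ln z₁ − r·ln z₂)/(1 − r) = (2.9957 − 0.77886×3.8286)/0.22114 = 0.0622 → z₀ = 1.064 m
V₃ = V₁ · ln(z₃/z₀)/ln(z₁/z₀) = 11.2 × 4.8053/2.9335 = 18.3464 m/s

18.3 m/s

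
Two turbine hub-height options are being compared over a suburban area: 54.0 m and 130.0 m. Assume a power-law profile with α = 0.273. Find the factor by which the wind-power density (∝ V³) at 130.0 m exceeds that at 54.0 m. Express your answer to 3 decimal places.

Speed ratio: V_B/V_A = (z_B/z_A)^α = (130.0/54.0)^0.273 = (2.4074)^0.273 = 1.27105
Power-density ratio: P_B/P_A = (V_B/V_A)³ = (1.27105)³ = 2.05347

2.053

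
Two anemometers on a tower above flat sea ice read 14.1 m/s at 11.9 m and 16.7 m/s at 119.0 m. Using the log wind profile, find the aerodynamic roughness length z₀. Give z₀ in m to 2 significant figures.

Log law: V(z) ∝ ln(z/z₀). With r = V₁/V₂ = 14.1/16.7 = 0.84431,
r · ln(z₂/z₀) = ln(z₁/z₀) ⇒ ln z₀ = (ln z₁ − r·ln z₂)/(1 − r)
ln z₀ = (2.47654 − 0.84431×4.77912) / 0.15569 = -10.0106
z₀ = exp(-10.0106) = 0.00004492 m

z₀ ≈ 0.000045 m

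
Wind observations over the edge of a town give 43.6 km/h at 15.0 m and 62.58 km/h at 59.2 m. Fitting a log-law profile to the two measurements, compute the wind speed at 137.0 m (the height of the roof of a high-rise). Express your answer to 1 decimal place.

Log law: V ∝ ln(z/z₀). From the pair, with r = V₁/V₂ = 0.69671,
ln z₀ = (ln z₁ − r·ln z₂)/(1 − r) = (2.7081 − 0.69671×4.0809)/0.30329 = -0.4456 → z₀ = 0.6404 m
V₃ = V₁ · ln(z₃/z₀)/ln(z₁/z₀) = 43.6 × 5.3656/3.1537 = 74.1800 km/h

74.2 km/h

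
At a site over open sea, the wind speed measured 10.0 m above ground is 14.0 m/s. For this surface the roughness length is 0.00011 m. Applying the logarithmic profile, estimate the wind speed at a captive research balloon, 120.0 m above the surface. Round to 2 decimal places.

Log law: V(z) ∝ ln(z/z₀), so V₂/V₁ = ln(z₂/z₀) / ln(z₁/z₀).
ln(120.0/0.00011) = 13.9025, ln(10.0/0.00011) = 11.4176
V₂ = 14.0 × 13.9025/11.4176 = 14.0 × 1.2176 = 17.0469 m/s

17.05 m/s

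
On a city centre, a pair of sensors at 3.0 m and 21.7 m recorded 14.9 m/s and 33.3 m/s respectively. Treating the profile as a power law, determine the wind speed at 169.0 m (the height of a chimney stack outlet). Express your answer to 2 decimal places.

76.69 m/s

First find α: α = ln(V₂/V₁)/ln(z₂/z₁) = ln(33.3/14.9)/ln(21.7/3.0) = 0.80420/1.97870 = 0.4064
Extrapolate from 21.7 m to 169.0 m: V₃ = 33.3 × (169.0/21.7)^0.4064 = 33.3 × 2.3030 = 76.6909 m/s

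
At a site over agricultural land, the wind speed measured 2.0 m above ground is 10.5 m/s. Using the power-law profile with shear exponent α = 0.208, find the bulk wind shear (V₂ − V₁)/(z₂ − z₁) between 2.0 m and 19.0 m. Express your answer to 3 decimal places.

0.369 m/s/m

Power law: V₂ = V₁ · (z₂/z₁)^α = 10.5 × (9.5000)^0.208 = 16.7709 m/s
ΔV/Δz = (16.7709 − 10.5)/(19.0 − 2.0) = 6.2709/17.0000 = 0.36888 m/s/m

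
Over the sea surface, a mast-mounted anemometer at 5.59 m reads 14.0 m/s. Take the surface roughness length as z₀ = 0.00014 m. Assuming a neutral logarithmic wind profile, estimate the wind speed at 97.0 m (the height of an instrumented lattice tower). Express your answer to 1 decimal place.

Log law: V(z) ∝ ln(z/z₀), so V₂/V₁ = ln(z₂/z₀) / ln(z₁/z₀).
ln(97.0/0.00014) = 13.4486, ln(5.59/0.00014) = 10.5948
V₂ = 14.0 × 13.4486/10.5948 = 14.0 × 1.2694 = 17.7709 m/s

17.8 m/s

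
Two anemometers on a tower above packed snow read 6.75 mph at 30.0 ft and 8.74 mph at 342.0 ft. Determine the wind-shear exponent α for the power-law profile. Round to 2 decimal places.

α ≈ 0.11

Power law: V₂/V₁ = (z₂/z₁)^α ⇒ α = ln(V₂/V₁) / ln(z₂/z₁)
α = ln(8.74/6.75) / ln(342.0/30.0) = ln(1.2948) / ln(11.4000)
  = 0.25837 / 2.43361 = 0.10617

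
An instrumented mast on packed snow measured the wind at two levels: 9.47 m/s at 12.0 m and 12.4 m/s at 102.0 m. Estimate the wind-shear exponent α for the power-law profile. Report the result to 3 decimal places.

Power law: V₂/V₁ = (z₂/z₁)^α ⇒ α = ln(V₂/V₁) / ln(z₂/z₁)
α = ln(12.4/9.47) / ln(102.0/12.0) = ln(1.3094) / ln(8.5000)
  = 0.26957 / 2.14007 = 0.12596

α ≈ 0.126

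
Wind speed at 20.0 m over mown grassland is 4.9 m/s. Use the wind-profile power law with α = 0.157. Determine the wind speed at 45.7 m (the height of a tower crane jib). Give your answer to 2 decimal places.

5.58 m/s

Power-law profile: V₂ = V₁ · (z₂/z₁)^α
V₂ = 4.9 × (45.7/20.0)^0.157 = 4.9 × (2.2850)^0.157
    = 4.9 × 1.1385 = 5.5788 m/s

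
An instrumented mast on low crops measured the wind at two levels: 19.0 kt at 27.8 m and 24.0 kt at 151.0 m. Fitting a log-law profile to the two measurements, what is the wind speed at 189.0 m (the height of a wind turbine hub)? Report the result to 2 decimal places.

24.66 kt

Log law: V ∝ ln(z/z₀). From the pair, with r = V₁/V₂ = 0.79167,
ln z₀ = (ln z₁ − r·ln z₂)/(1 − r) = (3.3250 − 0.79167×5.0173)/0.20833 = -3.1055 → z₀ = 0.04480 m
V₃ = V₁ · ln(z₃/z₀)/ln(z₁/z₀) = 19.0 × 8.3472/6.4305 = 24.6632 kt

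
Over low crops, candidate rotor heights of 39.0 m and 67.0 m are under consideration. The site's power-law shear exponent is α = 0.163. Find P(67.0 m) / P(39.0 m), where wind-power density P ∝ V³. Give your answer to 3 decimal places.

Speed ratio: V_B/V_A = (z_B/z_A)^α = (67.0/39.0)^0.163 = (1.7179)^0.163 = 1.09221
Power-density ratio: P_B/P_A = (V_B/V_A)³ = (1.09221)³ = 1.30293

1.303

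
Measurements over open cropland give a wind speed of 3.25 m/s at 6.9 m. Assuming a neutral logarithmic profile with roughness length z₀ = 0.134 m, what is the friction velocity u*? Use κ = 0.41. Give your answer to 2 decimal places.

u* ≈ 0.34 m/s

Log law: V(z) = (u*/κ) · ln(z/z₀) ⇒ u* = κ · V / ln(z/z₀)
u* = 0.41 × 3.25 / ln(6.9/0.134) = 0.41 × 3.25 / 3.9414
   = 1.3325 / 3.9414 = 0.3381 m/s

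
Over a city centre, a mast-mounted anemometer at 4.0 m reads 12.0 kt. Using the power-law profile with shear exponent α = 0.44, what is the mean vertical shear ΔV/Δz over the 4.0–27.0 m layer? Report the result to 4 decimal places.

0.6870 kt/m

Power law: V₂ = V₁ · (z₂/z₁)^α = 12.0 × (6.7500)^0.44 = 27.8019 kt
ΔV/Δz = (27.8019 − 12.0)/(27.0 − 4.0) = 15.8019/23.0000 = 0.68704 kt/m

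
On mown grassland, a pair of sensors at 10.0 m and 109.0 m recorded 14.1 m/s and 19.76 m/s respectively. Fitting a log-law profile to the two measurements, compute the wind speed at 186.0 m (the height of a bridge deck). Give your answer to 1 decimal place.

21.0 m/s

Log law: V ∝ ln(z/z₀). From the pair, with r = V₁/V₂ = 0.71356,
ln z₀ = (ln z₁ − r·ln z₂)/(1 − r) = (2.3026 − 0.71356×4.6913)/0.28644 = -3.6482 → z₀ = 0.02604 m
V₃ = V₁ · ln(z₃/z₀)/ln(z₁/z₀) = 14.1 × 8.8740/5.9508 = 21.0262 m/s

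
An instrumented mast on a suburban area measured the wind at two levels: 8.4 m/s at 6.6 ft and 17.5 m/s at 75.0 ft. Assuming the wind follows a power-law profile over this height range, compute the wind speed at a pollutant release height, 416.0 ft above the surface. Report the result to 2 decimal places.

First find α: α = ln(V₂/V₁)/ln(z₂/z₁) = ln(17.5/8.4)/ln(75.0/6.6) = 0.73397/2.43042 = 0.3020
Extrapolate from 75.0 ft to 416.0 ft: V₃ = 17.5 × (416.0/75.0)^0.3020 = 17.5 × 1.6776 = 29.3583 m/s

29.36 m/s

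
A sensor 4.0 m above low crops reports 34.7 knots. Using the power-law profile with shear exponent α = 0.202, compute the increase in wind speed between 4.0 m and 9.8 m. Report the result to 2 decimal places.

6.89 knots

Power law: V₂ = V₁ · (z₂/z₁)^α = 34.7 × (2.4500)^0.202 = 41.5854 knots
ΔV = 41.5854 − 34.7 = 6.8854 knots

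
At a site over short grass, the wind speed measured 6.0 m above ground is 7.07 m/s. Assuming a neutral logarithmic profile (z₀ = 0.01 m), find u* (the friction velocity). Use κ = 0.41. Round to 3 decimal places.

u* ≈ 0.453 m/s

Log law: V(z) = (u*/κ) · ln(z/z₀) ⇒ u* = κ · V / ln(z/z₀)
u* = 0.41 × 7.07 / ln(6.0/0.01) = 0.41 × 7.07 / 6.3969
   = 2.8987 / 6.3969 = 0.4531 m/s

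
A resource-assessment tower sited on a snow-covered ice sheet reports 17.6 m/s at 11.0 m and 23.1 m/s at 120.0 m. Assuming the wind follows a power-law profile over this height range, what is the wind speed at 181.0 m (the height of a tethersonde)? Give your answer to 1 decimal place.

First find α: α = ln(V₂/V₁)/ln(z₂/z₁) = ln(23.1/17.6)/ln(120.0/11.0) = 0.27193/2.38960 = 0.1138
Extrapolate from 120.0 m to 181.0 m: V₃ = 23.1 × (181.0/120.0)^0.1138 = 23.1 × 1.0479 = 24.2061 m/s

24.2 m/s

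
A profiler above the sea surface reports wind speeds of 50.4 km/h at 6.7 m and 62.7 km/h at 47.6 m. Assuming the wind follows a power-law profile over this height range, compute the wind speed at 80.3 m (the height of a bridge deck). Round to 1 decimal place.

66.5 km/h

First find α: α = ln(V₂/V₁)/ln(z₂/z₁) = ln(62.7/50.4)/ln(47.6/6.7) = 0.21837/1.96073 = 0.1114
Extrapolate from 47.6 m to 80.3 m: V₃ = 62.7 × (80.3/47.6)^0.1114 = 62.7 × 1.0600 = 66.4601 km/h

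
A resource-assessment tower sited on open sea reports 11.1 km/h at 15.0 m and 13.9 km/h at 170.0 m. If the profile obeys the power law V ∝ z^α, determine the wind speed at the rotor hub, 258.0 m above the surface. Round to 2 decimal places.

14.45 km/h

First find α: α = ln(V₂/V₁)/ln(z₂/z₁) = ln(13.9/11.1)/ln(170.0/15.0) = 0.22494/2.42775 = 0.0927
Extrapolate from 170.0 m to 258.0 m: V₃ = 13.9 × (258.0/170.0)^0.0927 = 13.9 × 1.0394 = 14.4478 km/h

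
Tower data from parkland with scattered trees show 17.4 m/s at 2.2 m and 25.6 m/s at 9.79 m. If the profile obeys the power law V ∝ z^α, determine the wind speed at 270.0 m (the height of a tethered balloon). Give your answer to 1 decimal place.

60.4 m/s

First find α: α = ln(V₂/V₁)/ln(z₂/z₁) = ln(25.6/17.4)/ln(9.79/2.2) = 0.38612/1.49290 = 0.2586
Extrapolate from 9.79 m to 270.0 m: V₃ = 25.6 × (270.0/9.79)^0.2586 = 25.6 × 2.3582 = 60.3711 m/s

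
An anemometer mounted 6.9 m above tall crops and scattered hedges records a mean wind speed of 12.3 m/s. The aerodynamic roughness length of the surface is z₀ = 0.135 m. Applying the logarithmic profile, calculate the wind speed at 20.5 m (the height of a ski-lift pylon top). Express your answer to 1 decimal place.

15.7 m/s

Log law: V(z) ∝ ln(z/z₀), so V₂/V₁ = ln(z₂/z₀) / ln(z₁/z₀).
ln(20.5/0.135) = 5.0229, ln(6.9/0.135) = 3.9340
V₂ = 12.3 × 5.0229/3.9340 = 12.3 × 1.2768 = 15.7046 m/s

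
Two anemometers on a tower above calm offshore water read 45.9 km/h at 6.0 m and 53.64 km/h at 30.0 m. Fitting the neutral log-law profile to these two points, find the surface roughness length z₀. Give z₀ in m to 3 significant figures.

Log law: V(z) ∝ ln(z/z₀). With r = V₁/V₂ = 45.9/53.64 = 0.85570,
r · ln(z₂/z₀) = ln(z₁/z₀) ⇒ ln z₀ = (ln z₁ − r·ln z₂)/(1 − r)
ln z₀ = (1.79176 − 0.85570×3.40120) / 0.14430 = -7.7526
z₀ = exp(-7.7526) = 0.0004296 m

z₀ ≈ 0.000430 m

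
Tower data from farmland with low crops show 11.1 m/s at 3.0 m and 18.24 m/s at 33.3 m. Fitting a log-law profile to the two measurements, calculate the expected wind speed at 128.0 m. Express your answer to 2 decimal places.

Log law: V ∝ ln(z/z₀). From the pair, with r = V₁/V₂ = 0.60855,
ln z₀ = (ln z₁ − r·ln z₂)/(1 − r) = (1.0986 − 0.60855×3.5056)/0.39145 = -2.6433 → z₀ = 0.07113 m
V₃ = V₁ · ln(z₃/z₀)/ln(z₁/z₀) = 11.1 × 7.4953/3.7419 = 22.2342 m/s

22.23 m/s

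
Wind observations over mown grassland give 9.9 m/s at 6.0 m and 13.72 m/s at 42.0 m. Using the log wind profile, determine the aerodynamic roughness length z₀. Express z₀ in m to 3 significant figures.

z₀ ≈ 0.0387 m

Log law: V(z) ∝ ln(z/z₀). With r = V₁/V₂ = 9.9/13.72 = 0.72157,
r · ln(z₂/z₀) = ln(z₁/z₀) ⇒ ln z₀ = (ln z₁ − r·ln z₂)/(1 − r)
ln z₀ = (1.79176 − 0.72157×3.73767) / 0.27843 = -3.2513
z₀ = exp(-3.2513) = 0.03872 m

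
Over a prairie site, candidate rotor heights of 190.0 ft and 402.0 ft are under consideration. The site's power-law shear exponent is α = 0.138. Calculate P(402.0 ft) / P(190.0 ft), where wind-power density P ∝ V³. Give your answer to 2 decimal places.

Speed ratio: V_B/V_A = (z_B/z_A)^α = (402.0/190.0)^0.138 = (2.1158)^0.138 = 1.10896
Power-density ratio: P_B/P_A = (V_B/V_A)³ = (1.10896)³ = 1.36378

1.36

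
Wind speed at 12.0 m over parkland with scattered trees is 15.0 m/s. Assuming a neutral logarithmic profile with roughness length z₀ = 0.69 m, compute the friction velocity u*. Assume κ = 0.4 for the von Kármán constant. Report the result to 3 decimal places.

u* ≈ 2.101 m/s

Log law: V(z) = (u*/κ) · ln(z/z₀) ⇒ u* = κ · V / ln(z/z₀)
u* = 0.4 × 15.0 / ln(12.0/0.69) = 0.4 × 15.0 / 2.8560
   = 6.0000 / 2.8560 = 2.1009 m/s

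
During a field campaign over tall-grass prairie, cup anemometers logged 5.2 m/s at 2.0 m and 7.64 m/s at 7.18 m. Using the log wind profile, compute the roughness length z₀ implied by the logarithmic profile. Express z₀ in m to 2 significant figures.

Log law: V(z) ∝ ln(z/z₀). With r = V₁/V₂ = 5.2/7.64 = 0.68063,
r · ln(z₂/z₀) = ln(z₁/z₀) ⇒ ln z₀ = (ln z₁ − r·ln z₂)/(1 − r)
ln z₀ = (0.69315 − 0.68063×1.97130) / 0.31937 = -2.0308
z₀ = exp(-2.0308) = 0.1312 m

z₀ ≈ 0.13 m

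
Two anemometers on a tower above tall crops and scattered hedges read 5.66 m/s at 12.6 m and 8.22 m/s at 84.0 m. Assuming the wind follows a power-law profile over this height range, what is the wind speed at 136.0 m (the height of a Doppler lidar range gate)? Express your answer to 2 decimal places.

First find α: α = ln(V₂/V₁)/ln(z₂/z₁) = ln(8.22/5.66)/ln(84.0/12.6) = 0.37315/1.89712 = 0.1967
Extrapolate from 84.0 m to 136.0 m: V₃ = 8.22 × (136.0/84.0)^0.1967 = 8.22 × 1.0994 = 9.0371 m/s

9.04 m/s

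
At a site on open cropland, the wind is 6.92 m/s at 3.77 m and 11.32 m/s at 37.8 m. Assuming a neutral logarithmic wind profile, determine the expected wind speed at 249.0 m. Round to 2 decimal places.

Log law: V ∝ ln(z/z₀). From the pair, with r = V₁/V₂ = 0.61131,
ln z₀ = (ln z₁ − r·ln z₂)/(1 − r) = (1.3271 − 0.61131×3.6323)/0.38869 = -2.2984 → z₀ = 0.1004 m
V₃ = V₁ · ln(z₃/z₀)/ln(z₁/z₀) = 6.92 × 7.8159/3.6255 = 14.9182 m/s

14.92 m/s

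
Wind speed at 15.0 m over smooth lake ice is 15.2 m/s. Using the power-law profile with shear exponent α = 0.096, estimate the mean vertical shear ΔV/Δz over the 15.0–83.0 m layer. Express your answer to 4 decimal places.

Power law: V₂ = V₁ · (z₂/z₁)^α = 15.2 × (5.5333)^0.096 = 17.9131 m/s
ΔV/Δz = (17.9131 − 15.2)/(83.0 − 15.0) = 2.7131/68.0000 = 0.03990 m/s/m

0.0399 m/s/m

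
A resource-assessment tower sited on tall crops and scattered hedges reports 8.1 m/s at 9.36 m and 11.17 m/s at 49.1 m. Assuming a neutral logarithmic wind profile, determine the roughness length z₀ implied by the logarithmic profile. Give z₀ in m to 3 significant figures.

z₀ ≈ 0.118 m

Log law: V(z) ∝ ln(z/z₀). With r = V₁/V₂ = 8.1/11.17 = 0.72516,
r · ln(z₂/z₀) = ln(z₁/z₀) ⇒ ln z₀ = (ln z₁ − r·ln z₂)/(1 − r)
ln z₀ = (2.23645 − 0.72516×3.89386) / 0.27484 = -2.1365
z₀ = exp(-2.1365) = 0.1181 m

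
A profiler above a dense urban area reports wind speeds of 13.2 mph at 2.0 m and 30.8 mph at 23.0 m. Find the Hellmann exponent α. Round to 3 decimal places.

Power law: V₂/V₁ = (z₂/z₁)^α ⇒ α = ln(V₂/V₁) / ln(z₂/z₁)
α = ln(30.8/13.2) / ln(23.0/2.0) = ln(2.3333) / ln(11.5000)
  = 0.84730 / 2.44235 = 0.34692

α ≈ 0.347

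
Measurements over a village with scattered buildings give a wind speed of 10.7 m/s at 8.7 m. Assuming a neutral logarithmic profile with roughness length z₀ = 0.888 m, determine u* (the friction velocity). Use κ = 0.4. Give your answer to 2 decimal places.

Log law: V(z) = (u*/κ) · ln(z/z₀) ⇒ u* = κ · V / ln(z/z₀)
u* = 0.4 × 10.7 / ln(8.7/0.888) = 0.4 × 10.7 / 2.2821
   = 4.2800 / 2.2821 = 1.8755 m/s

u* ≈ 1.88 m/s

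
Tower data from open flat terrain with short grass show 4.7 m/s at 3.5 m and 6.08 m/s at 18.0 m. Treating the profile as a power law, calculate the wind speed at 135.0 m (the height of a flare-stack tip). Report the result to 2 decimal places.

8.35 m/s

First find α: α = ln(V₂/V₁)/ln(z₂/z₁) = ln(6.08/4.7)/ln(18.0/3.5) = 0.25744/1.63761 = 0.1572
Extrapolate from 18.0 m to 135.0 m: V₃ = 6.08 × (135.0/18.0)^0.1572 = 6.08 × 1.3727 = 8.3458 m/s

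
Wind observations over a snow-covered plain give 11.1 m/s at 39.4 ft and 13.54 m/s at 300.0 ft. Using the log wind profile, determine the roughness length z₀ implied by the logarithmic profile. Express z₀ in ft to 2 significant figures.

z₀ ≈ 0.0038 ft

Log law: V(z) ∝ ln(z/z₀). With r = V₁/V₂ = 11.1/13.54 = 0.81979,
r · ln(z₂/z₀) = ln(z₁/z₀) ⇒ ln z₀ = (ln z₁ − r·ln z₂)/(1 − r)
ln z₀ = (3.67377 − 0.81979×5.70378) / 0.18021 = -5.5611
z₀ = exp(-5.5611) = 0.003844 ft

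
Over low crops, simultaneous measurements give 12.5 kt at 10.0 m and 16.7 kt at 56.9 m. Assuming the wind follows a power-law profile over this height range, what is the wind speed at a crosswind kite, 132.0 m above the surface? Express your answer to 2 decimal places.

First find α: α = ln(V₂/V₁)/ln(z₂/z₁) = ln(16.7/12.5)/ln(56.9/10.0) = 0.28968/1.73871 = 0.1666
Extrapolate from 56.9 m to 132.0 m: V₃ = 16.7 × (132.0/56.9)^0.1666 = 16.7 × 1.1505 = 19.2134 kt

19.21 kt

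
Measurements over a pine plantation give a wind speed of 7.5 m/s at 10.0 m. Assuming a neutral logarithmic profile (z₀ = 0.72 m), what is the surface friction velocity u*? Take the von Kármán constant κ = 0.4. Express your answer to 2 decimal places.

u* ≈ 1.14 m/s

Log law: V(z) = (u*/κ) · ln(z/z₀) ⇒ u* = κ · V / ln(z/z₀)
u* = 0.4 × 7.5 / ln(10.0/0.72) = 0.4 × 7.5 / 2.6311
   = 3.0000 / 2.6311 = 1.1402 m/s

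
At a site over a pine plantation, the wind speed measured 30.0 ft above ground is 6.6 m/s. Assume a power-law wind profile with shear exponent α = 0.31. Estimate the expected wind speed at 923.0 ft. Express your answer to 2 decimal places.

Power-law profile: V₂ = V₁ · (z₂/z₁)^α
V₂ = 6.6 × (923.0/30.0)^0.31 = 6.6 × (30.7667)^0.31
    = 6.6 × 2.8927 = 19.0919 m/s

19.09 m/s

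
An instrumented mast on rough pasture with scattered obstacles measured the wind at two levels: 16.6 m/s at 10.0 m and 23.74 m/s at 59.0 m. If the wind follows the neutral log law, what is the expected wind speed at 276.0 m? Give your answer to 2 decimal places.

Log law: V ∝ ln(z/z₀). From the pair, with r = V₁/V₂ = 0.69924,
ln z₀ = (ln z₁ − r·ln z₂)/(1 − r) = (2.3026 − 0.69924×4.0775)/0.30076 = -1.8241 → z₀ = 0.1614 m
V₃ = V₁ · ln(z₃/z₀)/ln(z₁/z₀) = 16.6 × 7.4445/4.1266 = 29.9464 m/s

29.95 m/s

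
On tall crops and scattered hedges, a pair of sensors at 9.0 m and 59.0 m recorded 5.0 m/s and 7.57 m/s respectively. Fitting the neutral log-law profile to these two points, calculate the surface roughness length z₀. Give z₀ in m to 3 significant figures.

z₀ ≈ 0.232 m

Log law: V(z) ∝ ln(z/z₀). With r = V₁/V₂ = 5.0/7.57 = 0.66050,
r · ln(z₂/z₀) = ln(z₁/z₀) ⇒ ln z₀ = (ln z₁ − r·ln z₂)/(1 − r)
ln z₀ = (2.19722 − 0.66050×4.07754) / 0.33950 = -1.4610
z₀ = exp(-1.4610) = 0.2320 m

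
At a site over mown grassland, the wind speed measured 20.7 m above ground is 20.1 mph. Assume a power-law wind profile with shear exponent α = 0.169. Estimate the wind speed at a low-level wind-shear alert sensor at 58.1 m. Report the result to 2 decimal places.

23.93 mph

Power-law profile: V₂ = V₁ · (z₂/z₁)^α
V₂ = 20.1 × (58.1/20.7)^0.169 = 20.1 × (2.8068)^0.169
    = 20.1 × 1.1905 = 23.9300 mph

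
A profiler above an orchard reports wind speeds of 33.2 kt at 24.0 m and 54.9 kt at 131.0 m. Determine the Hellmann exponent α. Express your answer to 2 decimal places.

Power law: V₂/V₁ = (z₂/z₁)^α ⇒ α = ln(V₂/V₁) / ln(z₂/z₁)
α = ln(54.9/33.2) / ln(131.0/24.0) = ln(1.6536) / ln(5.4583)
  = 0.50296 / 1.69714 = 0.29636

α ≈ 0.30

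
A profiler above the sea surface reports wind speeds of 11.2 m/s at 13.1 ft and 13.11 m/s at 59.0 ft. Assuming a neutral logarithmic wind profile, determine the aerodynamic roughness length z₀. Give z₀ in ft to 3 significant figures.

Log law: V(z) ∝ ln(z/z₀). With r = V₁/V₂ = 11.2/13.11 = 0.85431,
r · ln(z₂/z₀) = ln(z₁/z₀) ⇒ ln z₀ = (ln z₁ − r·ln z₂)/(1 − r)
ln z₀ = (2.57261 − 0.85431×4.07754) / 0.14569 = -6.2521
z₀ = exp(-6.2521) = 0.001926 ft

z₀ ≈ 0.00193 ft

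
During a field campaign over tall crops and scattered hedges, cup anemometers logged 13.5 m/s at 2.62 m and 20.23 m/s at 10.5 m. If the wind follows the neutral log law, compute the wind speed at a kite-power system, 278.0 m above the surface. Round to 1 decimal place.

Log law: V ∝ ln(z/z₀). From the pair, with r = V₁/V₂ = 0.66733,
ln z₀ = (ln z₁ − r·ln z₂)/(1 − r) = (0.9632 − 0.66733×2.3514)/0.33267 = -1.8215 → z₀ = 0.1618 m
V₃ = V₁ · ln(z₃/z₀)/ln(z₁/z₀) = 13.5 × 7.4491/2.7847 = 36.1132 m/s

36.1 m/s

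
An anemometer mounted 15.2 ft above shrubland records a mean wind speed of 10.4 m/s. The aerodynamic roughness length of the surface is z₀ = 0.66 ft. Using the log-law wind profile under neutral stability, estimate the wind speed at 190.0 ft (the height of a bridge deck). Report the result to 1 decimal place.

18.8 m/s

Log law: V(z) ∝ ln(z/z₀), so V₂/V₁ = ln(z₂/z₀) / ln(z₁/z₀).
ln(190.0/0.66) = 5.6625, ln(15.2/0.66) = 3.1368
V₂ = 10.4 × 5.6625/3.1368 = 10.4 × 1.8052 = 18.7740 m/s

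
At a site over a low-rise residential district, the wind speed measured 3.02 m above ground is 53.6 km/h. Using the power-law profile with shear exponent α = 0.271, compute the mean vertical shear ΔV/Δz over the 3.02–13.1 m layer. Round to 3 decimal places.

Power law: V₂ = V₁ · (z₂/z₁)^α = 53.6 × (4.3377)^0.271 = 79.7744 km/h
ΔV/Δz = (79.7744 − 53.6)/(13.1 − 3.02) = 26.1744/10.0800 = 2.59666 km/h/m

2.597 km/h/m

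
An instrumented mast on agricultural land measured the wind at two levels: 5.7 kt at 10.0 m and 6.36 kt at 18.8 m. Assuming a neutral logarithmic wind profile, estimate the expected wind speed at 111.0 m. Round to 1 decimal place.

8.2 kt

Log law: V ∝ ln(z/z₀). From the pair, with r = V₁/V₂ = 0.89623,
ln z₀ = (ln z₁ − r·ln z₂)/(1 − r) = (2.3026 − 0.89623×2.9339)/0.10377 = -3.1493 → z₀ = 0.04288 m
V₃ = V₁ · ln(z₃/z₀)/ln(z₁/z₀) = 5.7 × 7.8588/5.4519 = 8.2165 kt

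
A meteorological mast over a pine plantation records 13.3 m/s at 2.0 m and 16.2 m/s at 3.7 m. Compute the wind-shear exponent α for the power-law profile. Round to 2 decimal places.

Power law: V₂/V₁ = (z₂/z₁)^α ⇒ α = ln(V₂/V₁) / ln(z₂/z₁)
α = ln(16.2/13.3) / ln(3.7/2.0) = ln(1.2180) / ln(1.8500)
  = 0.19725 / 0.61519 = 0.32063

α ≈ 0.32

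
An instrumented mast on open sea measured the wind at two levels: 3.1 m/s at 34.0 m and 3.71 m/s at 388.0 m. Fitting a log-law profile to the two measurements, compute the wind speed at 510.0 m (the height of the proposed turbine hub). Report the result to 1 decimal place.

3.8 m/s

Log law: V ∝ ln(z/z₀). From the pair, with r = V₁/V₂ = 0.83558,
ln z₀ = (ln z₁ − r·ln z₂)/(1 − r) = (3.5264 − 0.83558×5.9610)/0.16442 = -8.8464 → z₀ = 0.0001439 m
V₃ = V₁ · ln(z₃/z₀)/ln(z₁/z₀) = 3.1 × 15.0808/12.3728 = 3.7785 m/s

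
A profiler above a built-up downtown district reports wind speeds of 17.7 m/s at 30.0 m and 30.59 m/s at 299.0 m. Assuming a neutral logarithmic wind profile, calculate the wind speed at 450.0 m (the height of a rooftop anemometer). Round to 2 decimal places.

Log law: V ∝ ln(z/z₀). From the pair, with r = V₁/V₂ = 0.57862,
ln z₀ = (ln z₁ − r·ln z₂)/(1 − r) = (3.4012 − 0.57862×5.7004)/0.42138 = 0.2440 → z₀ = 1.276 m
V₃ = V₁ · ln(z₃/z₀)/ln(z₁/z₀) = 17.7 × 5.8653/3.1572 = 32.8818 m/s

32.88 m/s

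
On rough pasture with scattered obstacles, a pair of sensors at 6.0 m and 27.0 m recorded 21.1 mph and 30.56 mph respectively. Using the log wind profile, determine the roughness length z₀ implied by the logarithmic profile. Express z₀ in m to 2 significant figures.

Log law: V(z) ∝ ln(z/z₀). With r = V₁/V₂ = 21.1/30.56 = 0.69045,
r · ln(z₂/z₀) = ln(z₁/z₀) ⇒ ln z₀ = (ln z₁ − r·ln z₂)/(1 − r)
ln z₀ = (1.79176 − 0.69045×3.29584) / 0.30955 = -1.5630
z₀ = exp(-1.5630) = 0.2095 m

z₀ ≈ 0.21 m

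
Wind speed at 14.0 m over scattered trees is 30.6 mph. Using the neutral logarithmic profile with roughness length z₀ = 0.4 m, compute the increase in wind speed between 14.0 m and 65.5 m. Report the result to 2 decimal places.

13.28 mph

Log law: V₂ = V₁ · ln(z₂/z₀)/ln(z₁/z₀) = 30.6 × 5.0983/3.5553 = 43.8802 mph
ΔV = 43.8802 − 30.6 = 13.2802 mph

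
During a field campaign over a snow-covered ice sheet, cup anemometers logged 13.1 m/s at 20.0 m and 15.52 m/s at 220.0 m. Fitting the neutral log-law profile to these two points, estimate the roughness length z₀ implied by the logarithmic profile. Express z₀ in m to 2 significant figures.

z₀ ≈ 0.000046 m

Log law: V(z) ∝ ln(z/z₀). With r = V₁/V₂ = 13.1/15.52 = 0.84407,
r · ln(z₂/z₀) = ln(z₁/z₀) ⇒ ln z₀ = (ln z₁ − r·ln z₂)/(1 − r)
ln z₀ = (2.99573 − 0.84407×5.39363) / 0.15593 = -9.9846
z₀ = exp(-9.9846) = 0.00004610 m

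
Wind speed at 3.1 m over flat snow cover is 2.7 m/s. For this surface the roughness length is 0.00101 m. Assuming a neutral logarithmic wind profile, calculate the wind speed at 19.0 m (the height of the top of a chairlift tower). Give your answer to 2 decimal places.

Log law: V(z) ∝ ln(z/z₀), so V₂/V₁ = ln(z₂/z₀) / ln(z₁/z₀).
ln(19.0/0.00101) = 9.8422, ln(3.1/0.00101) = 8.0292
V₂ = 2.7 × 9.8422/8.0292 = 2.7 × 1.2258 = 3.3097 m/s

3.31 m/s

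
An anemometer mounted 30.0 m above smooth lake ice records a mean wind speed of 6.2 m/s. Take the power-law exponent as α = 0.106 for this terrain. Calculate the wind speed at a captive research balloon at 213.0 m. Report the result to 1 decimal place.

Power-law profile: V₂ = V₁ · (z₂/z₁)^α
V₂ = 6.2 × (213.0/30.0)^0.106 = 6.2 × (7.1000)^0.106
    = 6.2 × 1.2309 = 7.6318 m/s

7.6 m/s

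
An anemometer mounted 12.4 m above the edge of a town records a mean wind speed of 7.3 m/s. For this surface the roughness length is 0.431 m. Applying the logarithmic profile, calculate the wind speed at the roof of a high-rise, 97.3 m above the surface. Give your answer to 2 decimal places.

11.78 m/s

Log law: V(z) ∝ ln(z/z₀), so V₂/V₁ = ln(z₂/z₀) / ln(z₁/z₀).
ln(97.3/0.431) = 5.4194, ln(12.4/0.431) = 3.3593
V₂ = 7.3 × 5.4194/3.3593 = 7.3 × 1.6132 = 11.7767 m/s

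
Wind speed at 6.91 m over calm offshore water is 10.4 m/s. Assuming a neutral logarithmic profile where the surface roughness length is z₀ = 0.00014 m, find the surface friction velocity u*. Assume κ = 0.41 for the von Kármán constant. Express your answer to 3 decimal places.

u* ≈ 0.395 m/s

Log law: V(z) = (u*/κ) · ln(z/z₀) ⇒ u* = κ · V / ln(z/z₀)
u* = 0.41 × 10.4 / ln(6.91/0.00014) = 0.41 × 10.4 / 10.8068
   = 4.2640 / 10.8068 = 0.3946 m/s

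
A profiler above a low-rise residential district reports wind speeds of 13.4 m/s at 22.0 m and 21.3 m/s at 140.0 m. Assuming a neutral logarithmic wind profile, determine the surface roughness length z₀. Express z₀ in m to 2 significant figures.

Log law: V(z) ∝ ln(z/z₀). With r = V₁/V₂ = 13.4/21.3 = 0.62911,
r · ln(z₂/z₀) = ln(z₁/z₀) ⇒ ln z₀ = (ln z₁ − r·ln z₂)/(1 − r)
ln z₀ = (3.09104 − 0.62911×4.94164) / 0.37089 = -0.0479
z₀ = exp(-0.0479) = 0.9532 m

z₀ ≈ 0.95 m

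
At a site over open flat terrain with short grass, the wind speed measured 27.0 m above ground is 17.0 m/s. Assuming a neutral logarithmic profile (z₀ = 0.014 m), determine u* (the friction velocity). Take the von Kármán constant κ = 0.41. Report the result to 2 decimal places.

Log law: V(z) = (u*/κ) · ln(z/z₀) ⇒ u* = κ · V / ln(z/z₀)
u* = 0.41 × 17.0 / ln(27.0/0.014) = 0.41 × 17.0 / 7.5645
   = 6.9700 / 7.5645 = 0.9214 m/s

u* ≈ 0.92 m/s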